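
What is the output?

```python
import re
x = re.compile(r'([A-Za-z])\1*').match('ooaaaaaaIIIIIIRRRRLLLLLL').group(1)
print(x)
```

o

The match spans [0:2] → 'oo'.
Captured: group 1 = 'o'.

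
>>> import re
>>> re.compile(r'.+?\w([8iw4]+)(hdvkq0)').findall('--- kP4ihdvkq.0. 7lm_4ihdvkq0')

A `+?`/`*?`/`{m,n}?` starts at its minimum and grows only as far as needed for what follows to match.
2 groups means the one result is a tuple of 2 captured strings — 1 here.

[('4i', 'hdvkq0')]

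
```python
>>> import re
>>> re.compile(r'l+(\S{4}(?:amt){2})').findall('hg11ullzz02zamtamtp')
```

This matches one or more of a literal 'l'; then exactly 4 of a non-whitespace character, then the literal 'amt' repeated 2 times (captured).
Because there's exactly one group, `findall` drops the full match and keeps group 1 from each hit.
Nothing in the string satisfies the pattern, so the list is empty.

[]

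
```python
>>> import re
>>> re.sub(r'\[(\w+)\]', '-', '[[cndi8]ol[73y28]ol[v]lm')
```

'[-ol-ol-lm'

`sub` substitutes '-' at each match site.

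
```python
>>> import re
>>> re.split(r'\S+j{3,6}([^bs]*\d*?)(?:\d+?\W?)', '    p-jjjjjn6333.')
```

['    ', 'n633', '']

This matches one or more of a non-whitespace character, then 3 to 6 of the literal 'j'; then zero or more of any character except [bs], then zero or more of a digit (lazy) (captured); then one or more of a digit (lazy), then optionally a non-word character (non-capturing group).
Matches to split on: at [4:17] → 'p-jjjjjn6333.'.
`re.split` interleaves the captured-group text with the surrounding fragments.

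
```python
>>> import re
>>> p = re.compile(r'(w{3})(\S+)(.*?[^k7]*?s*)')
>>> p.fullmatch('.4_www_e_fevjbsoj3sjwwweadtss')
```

Pattern: exactly 3 of a literal 'w' (captured); then one or more of a non-whitespace character (captured); then zero or more of any character (lazy), then zero or more of any character except [k7] (lazy), then zero or more of a literal 's' (captured).
For `fullmatch`, every character of the input must be accounted for by the pattern.
Here the pattern can't cover the whole string, so the call returns None.

None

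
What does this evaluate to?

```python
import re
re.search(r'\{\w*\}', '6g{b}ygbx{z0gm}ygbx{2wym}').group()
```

The match spans [2:5] → '{b}'.

'{b}'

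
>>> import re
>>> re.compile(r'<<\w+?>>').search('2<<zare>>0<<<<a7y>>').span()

(1, 9)

`search` walks the string left to right and returns the first match it finds.
The match spans [1:9] → '<<zare>>'.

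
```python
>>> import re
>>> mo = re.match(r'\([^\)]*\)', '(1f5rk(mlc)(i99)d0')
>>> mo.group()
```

'(1f5rk(mlc)'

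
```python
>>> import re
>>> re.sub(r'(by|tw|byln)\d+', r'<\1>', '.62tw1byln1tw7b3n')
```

'.62<tw><byln><tw>b3n'

Each match is replaced using the text its own group 1 captured.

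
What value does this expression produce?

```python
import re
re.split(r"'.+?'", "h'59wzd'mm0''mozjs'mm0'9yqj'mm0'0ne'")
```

['h', 'mm0', 'mm0', 'mm0', '']

Because the quantifier is non-greedy, it stops expanding at the earliest point where the rest of the pattern can succeed.
Splitting on the pattern gives 5 pieces.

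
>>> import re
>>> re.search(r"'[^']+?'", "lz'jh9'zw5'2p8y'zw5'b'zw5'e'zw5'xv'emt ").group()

The match spans [2:7] → "'jh9'".

"'jh9'"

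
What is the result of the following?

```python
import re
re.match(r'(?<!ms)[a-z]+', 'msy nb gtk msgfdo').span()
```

(0, 3)

A negative assertion filters positions out without eating any characters.
With `match`, the pattern is implicitly anchored at the beginning.
The match spans [0:3] → 'msy'.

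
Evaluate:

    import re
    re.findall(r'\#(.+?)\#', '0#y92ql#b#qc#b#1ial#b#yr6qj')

['y92ql', 'qc', '1ial']

With a single group, `findall` returns only what that group captured — 3 items.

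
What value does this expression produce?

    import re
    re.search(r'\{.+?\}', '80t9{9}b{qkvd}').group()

'{9}'

A non-greedy quantifier consumes as few characters as it can — just enough that the remainder of the pattern still matches from where it stops; whatever follows it matches normally.
`re.search` scans for the first position where the pattern succeeds.
The match spans [4:7] → '{9}'.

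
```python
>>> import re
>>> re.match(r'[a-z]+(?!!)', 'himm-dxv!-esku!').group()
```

A negative assertion filters positions out without eating any characters.
`re.match` only tries the pattern at the start of the string.
The match spans [0:4] → 'himm'.

'himm'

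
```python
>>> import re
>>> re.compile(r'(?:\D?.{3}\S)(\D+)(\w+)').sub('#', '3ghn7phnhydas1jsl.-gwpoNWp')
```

The pattern matches optionally a non-digit, then exactly 3 of any character, then a non-whitespace character (non-capturing group); then one or more of a non-digit (captured); then one or more of a word character (captured).
Matches: at [1:17] → 'ghn7phnhydas1jsl'; at [17:26] → '.-gwpoNWp'.
`sub` substitutes '#' at each match site.

'3##'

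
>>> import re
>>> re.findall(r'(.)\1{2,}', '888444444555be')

['8', '4', '5']

A backreference is literal: `\1` must see the identical characters the first group matched.
One capturing group, so `findall` returns just the captured substring from each match — 3 in all.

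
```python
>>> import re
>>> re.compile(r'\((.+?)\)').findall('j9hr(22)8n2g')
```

Scanning left to right: at [4:8] match '(22)', group 1 = '22'.
With a single group, `findall` returns only what that group captured — 1 item.

['22']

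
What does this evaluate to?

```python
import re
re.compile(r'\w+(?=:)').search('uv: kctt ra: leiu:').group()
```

'uv'

Lookahead/lookbehind check context without consuming it, so the matched span excludes the asserted characters.
The match spans [0:2] → 'uv'.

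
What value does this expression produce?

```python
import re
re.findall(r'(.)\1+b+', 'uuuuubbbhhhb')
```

After group 1 captures some text, `\1` only succeeds where that same text appears again.
One capturing group, so `findall` returns just the captured substring from each match — 2 in all.

['u', 'h']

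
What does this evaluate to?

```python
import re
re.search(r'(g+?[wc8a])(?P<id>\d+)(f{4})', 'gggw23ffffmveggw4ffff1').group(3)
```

The match spans [0:10] → 'gggw23ffff'.
Captured: group 1 = 'gggw', group 2 = '23', group 3 = 'ffff'.

'ffff'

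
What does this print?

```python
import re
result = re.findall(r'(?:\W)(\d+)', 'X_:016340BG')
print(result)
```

['016340']

The pattern matches a non-word character (non-capturing group); then one or more of a digit (captured).
Matches: at [2:9] match ':016340', group 1 = '016340'.
`findall` collects group 1 from the one match (1 total).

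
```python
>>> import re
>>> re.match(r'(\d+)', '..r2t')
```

The pattern matches one or more of a digit (captured).
`match` is anchored at position 0; if the pattern doesn't fit there, it returns None.
Here the pattern fails at index 0, so the call returns None.

None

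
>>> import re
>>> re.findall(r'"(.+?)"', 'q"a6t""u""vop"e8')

Lazy quantifiers expand one character at a time until the remainder of the pattern can match.
Matches: at [1:6] match '"a6t"', group 1 = 'a6t'; at [6:9] match '"u"', group 1 = 'u'; at [9:14] match '"vop"', group 1 = 'vop'.
One capturing group, so `findall` returns just the captured substring from each match — 3 in all.

['a6t', 'u', 'vop']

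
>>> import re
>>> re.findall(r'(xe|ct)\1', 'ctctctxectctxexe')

`\1` has to match the exact text group 1 already captured.
One capturing group, so `findall` returns just the captured substring from each match — 3 in all.

['ct', 'ct', 'xe']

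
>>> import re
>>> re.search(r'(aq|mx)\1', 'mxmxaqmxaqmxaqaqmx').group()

After group 1 captures some text, `\1` only succeeds where that same text appears again.
The match spans [0:4] → 'mxmx'.

'mxmx'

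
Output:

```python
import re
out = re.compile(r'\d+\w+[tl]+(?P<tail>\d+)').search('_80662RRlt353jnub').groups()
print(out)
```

('353',)

The match spans [1:13] → '80662RRlt353'.
Captured: group 1 = '353'.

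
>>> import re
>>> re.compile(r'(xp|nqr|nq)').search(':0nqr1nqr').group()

Alternation tries branches left to right and keeps the first one that lets the overall match succeed at that position.
The match spans [2:5] → 'nqr'.

'nqr'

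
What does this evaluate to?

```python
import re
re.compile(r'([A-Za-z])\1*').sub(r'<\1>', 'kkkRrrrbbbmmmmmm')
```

'<k><R><r><b><m>'

`\1` is not a pattern — it's the concrete string captured by group 1, re-applied verbatim.
Matches: at [0:3] → 'kkk'; at [3:4] → 'R'; at [4:7] → 'rrr'; at [7:10] → 'bbb'; at [10:16] → 'mmmmmm'.
Each match is replaced using the text its own group 1 captured.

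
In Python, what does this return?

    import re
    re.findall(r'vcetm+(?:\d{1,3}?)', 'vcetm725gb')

['vcetm7']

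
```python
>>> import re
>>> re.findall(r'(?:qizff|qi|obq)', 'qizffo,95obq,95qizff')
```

['qizff', 'obq', 'qizff']

Branches in `(...|...)` are attempted left-to-right; the first branch that allows the whole pattern to succeed is taken.
Walking the string: at [0:5] → 'qizff'; at [9:12] → 'obq'; at [15:20] → 'qizff'.
No capturing groups, so `findall` returns the 3 full match strings.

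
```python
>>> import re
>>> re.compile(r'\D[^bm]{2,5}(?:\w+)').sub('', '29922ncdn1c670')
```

This matches a non-digit, then 2 to 5 of any character except [bm]; then one or more of a word character (non-capturing group).
Matches: at [5:14] → 'ncdn1c670'.
`sub` substitutes '' at each match site.

'29922'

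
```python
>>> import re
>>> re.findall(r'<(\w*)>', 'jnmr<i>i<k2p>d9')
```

['i', 'k2p']

Because there's exactly one group, `findall` drops the full match and keeps group 1 from each hit.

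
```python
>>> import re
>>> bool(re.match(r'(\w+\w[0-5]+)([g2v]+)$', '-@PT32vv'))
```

False

`match` is anchored at position 0; if the pattern doesn't fit there, it returns None.
Here position 0 doesn't satisfy it, so the call returns None, and `bool(None)` is False.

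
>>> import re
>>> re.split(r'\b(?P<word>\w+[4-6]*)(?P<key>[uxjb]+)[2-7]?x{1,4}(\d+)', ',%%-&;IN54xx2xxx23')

Pattern: a word boundary (`\b`, zero-width); then one or more of a word character, then zero or more of a character in [4-6] (captured as 'word'); then one or more of one of [uxjb] (captured as 'key'); then optionally a character in [2-7], then 1 to 4 of the literal 'x'; then one or more of a digit (captured).
Matches to split on: at [6:18] → 'IN54xx2xxx23'.
Because the pattern has a capturing group, `split` also inserts each captured text between the pieces.

[',%%-&;', 'IN54xx2x', 'x', '23', '']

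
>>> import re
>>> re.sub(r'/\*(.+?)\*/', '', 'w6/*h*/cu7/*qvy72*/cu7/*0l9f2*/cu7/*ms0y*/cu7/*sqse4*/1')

'w6cu7cu7cu7cu71'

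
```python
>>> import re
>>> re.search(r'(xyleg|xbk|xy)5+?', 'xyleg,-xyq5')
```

None

Here nothing in the string fits, so the call returns None.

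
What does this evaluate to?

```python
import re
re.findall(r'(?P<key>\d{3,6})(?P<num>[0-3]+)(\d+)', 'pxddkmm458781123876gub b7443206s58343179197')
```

[('458781', '123', '876'), ('74432', '0', '6'), ('58343', '1', '79197')]

3 groups means each result is a tuple of 3 captured strings — 3 here.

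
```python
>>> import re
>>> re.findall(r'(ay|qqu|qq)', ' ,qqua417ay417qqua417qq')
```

['qqu', 'ay', 'qqu', 'qq']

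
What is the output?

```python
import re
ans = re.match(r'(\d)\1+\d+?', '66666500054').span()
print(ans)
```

(0, 6)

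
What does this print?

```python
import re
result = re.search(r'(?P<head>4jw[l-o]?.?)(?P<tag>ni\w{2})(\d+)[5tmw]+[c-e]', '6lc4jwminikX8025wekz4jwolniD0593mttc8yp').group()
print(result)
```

4jwminikX8025we

This matches the literal '4jw', then optionally a character in [l-o], then optionally any character (captured as 'head'); then the literal 'ni', then exactly 2 of a word character (captured as 'tag'); then one or more of a digit (captured); then one or more of one of [5tmw], then a character in [c-e].
`search` walks the string left to right and returns the first match it finds.
The match spans [3:18] → '4jwminikX8025we'.
Captured: group 1 = '4jwmi', group 2 = 'nikX', group 3 = '8025'.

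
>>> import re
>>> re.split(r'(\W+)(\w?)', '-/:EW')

Pattern: one or more of a non-word character (captured); then optionally a word character (captured).
Matches to split on: at [0:4] → '-/:E'.
The group in the pattern means `split` returns the separators' captures alongside the pieces.

['', '-/:', 'E', 'W']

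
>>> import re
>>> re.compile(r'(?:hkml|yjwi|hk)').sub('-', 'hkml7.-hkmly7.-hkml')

Alternation isn't longest-match — the leftmost alternative that fits at this position is chosen.
Each match is replaced by '-'.

'-7.--y7.--'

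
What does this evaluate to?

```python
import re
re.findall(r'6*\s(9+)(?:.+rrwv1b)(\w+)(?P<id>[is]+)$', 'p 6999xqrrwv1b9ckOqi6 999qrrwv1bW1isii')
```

The pattern matches zero or more of a literal '6', then whitespace; then one or more of a literal '9' (captured); then one or more of any character, then the literal 'rrw', then the literal 'v1b' (non-capturing group); then one or more of a word character (captured); then one or more of one of [is] (captured as 'id'); then anchored at the end.
With 3 capturing groups, `findall` returns a 3-tuple per match.

[('999', 'W1isi', 'i')]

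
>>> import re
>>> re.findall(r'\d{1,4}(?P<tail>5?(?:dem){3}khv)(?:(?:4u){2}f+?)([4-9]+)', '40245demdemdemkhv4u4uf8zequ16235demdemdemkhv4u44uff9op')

[('5demdemdemkhv', '8')]

Pattern: 1 to 4 of a digit; then optionally a literal '5', then the literal 'dem' repeated 3 times, then the literal 'khv' (captured as 'tail'); then the literal '4u' repeated 2 times, then one or more of the literal 'f' (lazy) (non-capturing group); then one or more of a character in [4-9] (captured).
Matches: at [0:23] match '40245demdemdemkhv4u4uf8', groups = ('5demdemdemkhv', '8').
2 groups means the one result is a tuple of 2 captured strings — 1 here.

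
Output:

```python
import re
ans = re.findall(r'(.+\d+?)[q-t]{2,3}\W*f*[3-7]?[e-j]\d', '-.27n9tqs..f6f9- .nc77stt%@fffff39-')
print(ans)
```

['-.27n9tqs..f6f9- .nc77']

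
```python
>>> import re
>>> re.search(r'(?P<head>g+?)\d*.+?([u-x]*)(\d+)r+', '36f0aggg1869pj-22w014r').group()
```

'ggg1869pj-22w014r'

The pattern matches one or more of a literal 'g' (lazy) (captured as 'head'); then zero or more of a digit, then one or more of any character (lazy); then zero or more of a character in [u-x] (captured); then one or more of a digit (captured); then one or more of a literal 'r'.
`re.search` tries every starting position until one works.
The match spans [5:22] → 'ggg1869pj-22w014r'.
Captured: group 1 = 'g', group 2 = 'w', group 3 = '014'.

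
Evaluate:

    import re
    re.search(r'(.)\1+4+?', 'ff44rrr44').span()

(0, 3)

A backreference is literal: `\1` must see the identical characters the first group matched.
Unlike `match`, `search` isn't anchored — it looks for the pattern anywhere in the string.
The match spans [0:3] → 'ff4'.
Captured: group 1 = 'f'.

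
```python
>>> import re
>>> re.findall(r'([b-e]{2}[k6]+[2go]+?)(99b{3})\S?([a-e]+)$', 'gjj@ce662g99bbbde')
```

[('ce662g', '99bbb', 'e')]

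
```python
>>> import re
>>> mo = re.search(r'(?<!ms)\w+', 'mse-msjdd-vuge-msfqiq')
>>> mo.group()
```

'mse'

A negative assertion filters positions out without eating any characters.
The match spans [0:3] → 'mse'.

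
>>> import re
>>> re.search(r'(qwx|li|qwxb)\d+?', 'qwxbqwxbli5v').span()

Unlike `match`, `search` isn't anchored — it looks for the pattern anywhere in the string.
The match spans [8:11] → 'li5'.
Captured: group 1 = 'li'.

(8, 11)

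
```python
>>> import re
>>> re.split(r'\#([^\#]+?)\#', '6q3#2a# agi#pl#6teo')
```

Matches to split on: at [3:7] → '#2a#'; at [11:15] → '#pl#'.
`re.split` interleaves the captured-group text with the surrounding fragments.

['6q3', '2a', ' agi', 'pl', '6teo']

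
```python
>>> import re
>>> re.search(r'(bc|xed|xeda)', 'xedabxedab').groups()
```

('xed',)

The match spans [0:3] → 'xed'.
Captured: group 1 = 'xed'.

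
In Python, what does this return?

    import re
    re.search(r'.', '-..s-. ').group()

'-'

Pattern: any character.
The match spans [0:1] → '-'.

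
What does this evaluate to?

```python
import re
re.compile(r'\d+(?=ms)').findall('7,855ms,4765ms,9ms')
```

['855', '4765', '9']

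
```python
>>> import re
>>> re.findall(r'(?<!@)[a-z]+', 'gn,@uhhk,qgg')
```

A negative assertion filters positions out without eating any characters.
Matches: at [0:2] → 'gn'; at [5:8] → 'hhk'; at [9:12] → 'qgg'.
No capturing groups, so `findall` returns the 3 full match strings.

['gn', 'hhk', 'qgg']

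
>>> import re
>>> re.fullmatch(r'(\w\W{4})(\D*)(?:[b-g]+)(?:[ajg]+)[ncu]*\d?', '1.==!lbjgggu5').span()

(0, 13)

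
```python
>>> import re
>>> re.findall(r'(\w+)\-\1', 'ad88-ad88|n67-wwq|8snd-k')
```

['ad88']

The backreference `\1` re-matches whatever the first group consumed, character for character.
Walking the string: at [0:9] match 'ad88-ad88', group 1 = 'ad88'.
`findall` collects group 1 from the one match (1 total).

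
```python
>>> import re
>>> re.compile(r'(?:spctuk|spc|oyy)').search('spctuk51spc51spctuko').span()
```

(0, 6)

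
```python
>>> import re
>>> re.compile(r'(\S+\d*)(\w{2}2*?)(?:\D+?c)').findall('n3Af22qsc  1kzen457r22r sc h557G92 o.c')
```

[('n3Af2', '2q'), ('1kzen457r2', '2r'), ('h557G', '92')]

This matches one or more of a non-whitespace character, then zero or more of a digit (captured); then exactly 2 of a word character, then zero or more of the literal '2' (lazy) (captured); then one or more of a non-digit (lazy), then a literal 'c' (non-capturing group).
Matches: at [0:9] match 'n3Af22qsc', groups = ('n3Af2', '2q'); at [11:26] match '1kzen457r22r sc', groups = ('1kzen457r2', '2r'); at [27:38] match 'h557G92 o.c', groups = ('h557G', '92').
Multiple groups make `findall` return tuples — one 2-tuple for each match.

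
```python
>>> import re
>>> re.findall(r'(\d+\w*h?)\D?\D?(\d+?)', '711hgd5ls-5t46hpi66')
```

[('711hgd5ls', '5'), ('46hpi6', '6')]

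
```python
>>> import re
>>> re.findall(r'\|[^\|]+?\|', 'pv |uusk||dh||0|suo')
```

With no groups in the pattern, `findall` gives back each whole match — 3 here.

['|uusk|', '|dh|', '|0|']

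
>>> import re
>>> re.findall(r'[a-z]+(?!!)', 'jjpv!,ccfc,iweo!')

The negative lookahead/lookbehind blocks any match where the forbidden context is present.
`findall` yields the raw match text (3 of them) because the pattern has no groups.

['jjp', 'ccfc', 'iwe']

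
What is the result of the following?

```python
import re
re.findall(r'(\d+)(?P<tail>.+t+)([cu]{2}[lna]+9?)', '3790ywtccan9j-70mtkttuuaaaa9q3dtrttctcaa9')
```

[('3790', 'ywtccan9j-70mtktt', 'uuaaaa9')]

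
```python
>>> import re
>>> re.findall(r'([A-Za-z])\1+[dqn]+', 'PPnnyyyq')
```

['P', 'y']

A backreference is literal: `\1` must see the identical characters the first group matched.
Because there's exactly one group, `findall` drops the full match and keeps group 1 from each hit.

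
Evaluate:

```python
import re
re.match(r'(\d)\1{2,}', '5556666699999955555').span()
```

After group 1 captures some text, `\1` only succeeds where that same text appears again.
`re.match` only tries the pattern at the start of the string.
The match spans [0:3] → '555'.
Captured: group 1 = '5'.

(0, 3)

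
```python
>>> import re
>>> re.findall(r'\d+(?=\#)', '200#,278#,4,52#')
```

['200', '278', '52']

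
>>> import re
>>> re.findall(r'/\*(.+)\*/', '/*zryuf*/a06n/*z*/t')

['zryuf*/a06n/*z']

Walking the string: at [0:18] match '/*zryuf*/a06n/*z*/', group 1 = 'zryuf*/a06n/*z'.
With a single group, `findall` returns only what that group captured — 1 item.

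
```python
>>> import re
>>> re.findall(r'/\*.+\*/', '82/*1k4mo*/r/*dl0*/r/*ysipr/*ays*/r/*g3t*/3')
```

['/*1k4mo*/r/*dl0*/r/*ysipr/*ays*/r/*g3t*/']

Scanning left to right: at [2:42] → '/*1k4mo*/r/*dl0*/r/*ysipr/*ays*/r/*g3t*/'.
With no groups in the pattern, `findall` gives back each whole match — 1 here.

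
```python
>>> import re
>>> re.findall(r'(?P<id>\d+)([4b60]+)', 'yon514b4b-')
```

With 2 capturing groups, `findall` returns a 2-tuple per match.

[('514', 'b4b')]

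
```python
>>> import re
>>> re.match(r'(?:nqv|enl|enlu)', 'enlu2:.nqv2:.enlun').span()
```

(0, 3)

`re.match` won't scan ahead — the pattern has to work from the very first character.
The match spans [0:3] → 'enl'.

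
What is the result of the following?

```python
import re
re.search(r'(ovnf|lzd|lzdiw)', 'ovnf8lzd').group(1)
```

'ovnf'

`search` walks the string left to right and returns the first match it finds.
The match spans [0:4] → 'ovnf'.
Captured: group 1 = 'ovnf'.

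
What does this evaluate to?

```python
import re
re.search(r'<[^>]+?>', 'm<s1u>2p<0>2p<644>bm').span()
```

Unlike `match`, `search` isn't anchored — it looks for the pattern anywhere in the string.
The match spans [1:6] → '<s1u>'.

(1, 6)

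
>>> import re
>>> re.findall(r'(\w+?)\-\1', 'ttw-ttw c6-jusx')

['ttw']

`\1` is not a pattern — it's the concrete string captured by group 1, re-applied verbatim.
Walking the string: at [0:7] match 'ttw-ttw', group 1 = 'ttw'.
With a single group, `findall` returns only what that group captured — 1 item.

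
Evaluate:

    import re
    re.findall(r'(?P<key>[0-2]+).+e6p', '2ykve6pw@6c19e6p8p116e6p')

['2']

With a single group, `findall` returns only what that group captured — 1 item.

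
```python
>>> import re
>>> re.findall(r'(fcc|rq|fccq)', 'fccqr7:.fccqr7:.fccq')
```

The regex engine tests alternatives in the order written; an earlier branch that matches wins even if a later one would match more.
Scanning left to right: at [0:3] match 'fcc', group 1 = 'fcc'; at [8:11] match 'fcc', group 1 = 'fcc'; at [16:19] match 'fcc', group 1 = 'fcc'.
Because there's exactly one group, `findall` drops the full match and keeps group 1 from each hit.

['fcc', 'fcc', 'fcc']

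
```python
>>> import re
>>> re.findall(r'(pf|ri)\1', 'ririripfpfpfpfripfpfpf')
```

After group 1 captures some text, `\1` only succeeds where that same text appears again.
Because there's exactly one group, `findall` drops the full match and keeps group 1 from each hit.

['ri', 'pf', 'pf', 'pf']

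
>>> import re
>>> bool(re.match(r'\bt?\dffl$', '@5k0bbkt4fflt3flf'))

This matches a word boundary (`\b`, zero-width); then optionally a literal 't'; then a digit, then the literal 'ffl'; then anchored at the end.
`match` is anchored at position 0; if the pattern doesn't fit there, it returns None.
Here the pattern fails at index 0, so the call returns None, and `bool(None)` is False.

False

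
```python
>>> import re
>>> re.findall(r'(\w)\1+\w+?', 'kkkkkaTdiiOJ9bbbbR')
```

`\1` is not a pattern — it's the concrete string captured by group 1, re-applied verbatim.
Matches: at [0:6] match 'kkkkka', group 1 = 'k'; at [8:11] match 'iiO', group 1 = 'i'; at [13:18] match 'bbbbR', group 1 = 'b'.
`findall` collects group 1 from each match (3 total).

['k', 'i', 'b']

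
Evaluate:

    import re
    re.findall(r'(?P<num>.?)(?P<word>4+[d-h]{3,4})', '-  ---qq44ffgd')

Pattern: optionally any character (captured as 'num'); then one or more of a literal '4', then 3 to 4 of a character in [d-h] (captured as 'word').
With 2 capturing groups, `findall` returns a 2-tuple per match.

[('q', '44ffgd')]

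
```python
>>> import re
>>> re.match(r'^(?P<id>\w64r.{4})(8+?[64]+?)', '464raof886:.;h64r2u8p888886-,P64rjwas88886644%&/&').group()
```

'464raof886'

The pattern matches anchored at the start of the string; then a word character, then the literal '64r', then exactly 4 of any character (captured as 'id'); then one or more of the literal '8' (lazy), then one or more of one of [64] (lazy) (captured).
`match` is anchored at position 0; if the pattern doesn't fit there, it returns None.
The match spans [0:10] → '464raof886'.
Captured: group 1 = '464raof8', group 2 = '86'.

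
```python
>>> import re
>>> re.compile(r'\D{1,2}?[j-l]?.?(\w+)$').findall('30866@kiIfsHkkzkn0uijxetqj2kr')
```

One capturing group, so `findall` returns just the captured substring from the one match — 1 in all.

['IfsHkkzkn0uijxetqj2kr']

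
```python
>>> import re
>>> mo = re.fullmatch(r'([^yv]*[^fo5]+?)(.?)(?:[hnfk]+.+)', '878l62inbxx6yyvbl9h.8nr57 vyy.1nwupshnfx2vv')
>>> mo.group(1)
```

The match spans [0:43] → '878l62inbxx6yyvbl9h.8nr57 vyy.1nwupshnfx2vv'.
Captured: group 1 = '878l62inbxx6yyvbl', group 2 = '9'.

'878l62inbxx6yyvbl'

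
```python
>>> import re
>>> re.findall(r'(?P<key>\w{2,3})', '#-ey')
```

This matches 2 to 3 of a word character (captured as 'key').
Because there's exactly one group, `findall` drops the full match and keeps group 1 from the one hit.

['ey']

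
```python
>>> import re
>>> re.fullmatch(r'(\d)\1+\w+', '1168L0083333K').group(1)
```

'1'

A backreference is literal: `\1` must see the identical characters the first group matched.
`re.fullmatch` is like wrapping the pattern in `^…$` (in single-line mode).
The match spans [0:13] → '1168L0083333K'.
Captured: group 1 = '1'.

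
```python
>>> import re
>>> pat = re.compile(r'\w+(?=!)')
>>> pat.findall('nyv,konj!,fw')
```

['konj']

The lookaround is zero-width — it requires the adjacent text to match without consuming it, so the asserted text isn't part of the match.
No capturing groups, so `findall` returns the 1 full match string.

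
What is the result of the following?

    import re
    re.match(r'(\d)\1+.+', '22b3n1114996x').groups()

The match spans [0:13] → '22b3n1114996x'.
Captured: group 1 = '2'.

('2',)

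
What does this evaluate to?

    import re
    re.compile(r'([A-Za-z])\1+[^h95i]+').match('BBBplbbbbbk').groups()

('B',)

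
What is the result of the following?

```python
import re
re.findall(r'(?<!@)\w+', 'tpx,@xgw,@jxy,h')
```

['tpx', 'gw', 'xy', 'h']

A negative assertion filters positions out without eating any characters.
Scanning left to right: at [0:3] → 'tpx'; at [6:8] → 'gw'; at [11:13] → 'xy'; at [14:15] → 'h'.
No capturing groups, so `findall` returns the 4 full match strings.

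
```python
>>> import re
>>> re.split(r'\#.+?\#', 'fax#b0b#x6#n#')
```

['fax', 'x6', '']

Each match becomes a cut point; 3 segments remain.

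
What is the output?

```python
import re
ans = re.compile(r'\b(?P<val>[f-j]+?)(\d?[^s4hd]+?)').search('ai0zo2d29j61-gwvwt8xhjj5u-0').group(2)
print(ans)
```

w

This matches a word boundary (`\b`, zero-width); then one or more of a character in [f-j] (lazy) (captured as 'val'); then optionally a digit, then one or more of any character except [s4hd] (lazy) (captured).
Lazy quantifiers expand one character at a time until the remainder of the pattern can match.
`search` walks the string left to right and returns the first match it finds.
The match spans [13:15] → 'gw'.
Captured: group 1 = 'g', group 2 = 'w'.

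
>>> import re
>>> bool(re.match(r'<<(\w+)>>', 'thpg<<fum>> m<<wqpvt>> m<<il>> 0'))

`re.match` only tries the pattern at the start of the string.
Here the string doesn't start with a match, so the call returns None, and `bool(None)` is False.

False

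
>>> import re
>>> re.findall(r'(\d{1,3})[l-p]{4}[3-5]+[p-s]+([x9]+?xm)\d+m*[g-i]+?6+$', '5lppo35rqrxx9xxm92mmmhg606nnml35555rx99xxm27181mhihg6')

Pattern: 1 to 3 of a digit (captured); then exactly 4 of a character in [l-p], then one or more of a character in [3-5], then one or more of a character in [p-s]; then one or more of one of [x9] (lazy), then the literal 'xm' (captured); then one or more of a digit; then zero or more of a literal 'm', then one or more of a character in [g-i] (lazy), then one or more of a literal '6'; then anchored at the end.
Scanning left to right: at [23:53] match '606nnml35555rx99xxm27181mhihg6', groups = ('606', 'x99xxm').
`findall` packs the 2 group values into a tuple for every match.

[('606', 'x99xxm')]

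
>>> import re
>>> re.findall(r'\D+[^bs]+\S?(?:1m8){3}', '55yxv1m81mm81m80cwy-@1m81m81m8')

['yxv1m81mm81m80cwy-@1m81m81m8']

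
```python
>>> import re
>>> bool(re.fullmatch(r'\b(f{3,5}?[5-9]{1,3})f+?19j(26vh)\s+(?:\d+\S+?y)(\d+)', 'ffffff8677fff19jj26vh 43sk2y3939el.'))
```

The pattern matches a word boundary (`\b`, zero-width); then 3 to 5 of the literal 'f' (lazy), then 1 to 3 of a character in [5-9] (captured); then one or more of a literal 'f' (lazy), then the literal '19j'; then the literal '26v', then the literal 'h' (captured); then one or more of whitespace; then one or more of a digit, then one or more of a non-whitespace character (lazy), then the literal 'y' (non-capturing group); then one or more of a digit (captured).
`re.fullmatch` is like wrapping the pattern in `^…$` (in single-line mode).
Here the string isn't matched end-to-end, so the call returns None, and `bool(None)` is False.

False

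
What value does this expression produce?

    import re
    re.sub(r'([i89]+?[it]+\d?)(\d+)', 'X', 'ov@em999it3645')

'ov@emX'

The pattern matches one or more of one of [i89] (lazy), then one or more of one of [it], then optionally a digit (captured); then one or more of a digit (captured).
Matches: at [5:14] → '999it3645'.
`sub` substitutes 'X' at each match site.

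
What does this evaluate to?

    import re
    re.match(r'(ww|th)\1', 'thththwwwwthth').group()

'thth'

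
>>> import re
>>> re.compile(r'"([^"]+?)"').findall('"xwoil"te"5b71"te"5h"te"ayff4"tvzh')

Scanning left to right: at [0:7] match '"xwoil"', group 1 = 'xwoil'; at [9:15] match '"5b71"', group 1 = '5b71'; at [17:21] match '"5h"', group 1 = '5h'; at [23:30] match '"ayff4"', group 1 = 'ayff4'.
With a single group, `findall` returns only what that group captured — 4 items.

['xwoil', '5b71', '5h', 'ayff4']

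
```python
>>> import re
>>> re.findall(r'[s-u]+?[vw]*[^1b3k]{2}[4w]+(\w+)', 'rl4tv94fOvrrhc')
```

Pattern: one or more of a character in [s-u] (lazy), then zero or more of one of [vw], then exactly 2 of any character except [1b3k]; then one or more of one of [4w]; then one or more of a word character (captured).
With a single group, `findall` returns only what that group captured — 1 item.

['fOvrrhc']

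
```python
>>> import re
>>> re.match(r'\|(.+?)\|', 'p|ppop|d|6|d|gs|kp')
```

With `match`, the pattern is implicitly anchored at the beginning.
Here position 0 doesn't satisfy it, so the call returns None.

None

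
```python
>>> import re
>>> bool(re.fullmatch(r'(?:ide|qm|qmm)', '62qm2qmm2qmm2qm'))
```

False

`fullmatch` succeeds only if the pattern covers the string from start to end.
Here there's no way to consume every character, so the call returns None, and `bool(None)` is False.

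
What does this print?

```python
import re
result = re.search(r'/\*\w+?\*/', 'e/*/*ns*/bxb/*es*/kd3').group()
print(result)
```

/*ns*/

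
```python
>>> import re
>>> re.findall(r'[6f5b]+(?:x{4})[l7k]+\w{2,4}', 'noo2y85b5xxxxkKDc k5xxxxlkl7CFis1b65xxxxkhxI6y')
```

The pattern matches one or more of one of [6f5b]; then exactly 4 of a literal 'x' (non-capturing group); then one or more of one of [l7k], then 2 to 4 of a word character.
Scanning left to right: at [6:17] → '5b5xxxxkKDc'; at [19:32] → '5xxxxlkl7CFis'; at [33:45] → 'b65xxxxkhxI6'.
With no groups in the pattern, `findall` gives back each whole match — 3 here.

['5b5xxxxkKDc', '5xxxxlkl7CFis', 'b65xxxxkhxI6']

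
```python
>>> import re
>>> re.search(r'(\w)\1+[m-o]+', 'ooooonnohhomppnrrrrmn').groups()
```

A backreference is literal: `\1` must see the identical characters the first group matched.
Unlike `match`, `search` isn't anchored — it looks for the pattern anywhere in the string.
The match spans [0:8] → 'ooooonno'.
Captured: group 1 = 'o'.

('o',)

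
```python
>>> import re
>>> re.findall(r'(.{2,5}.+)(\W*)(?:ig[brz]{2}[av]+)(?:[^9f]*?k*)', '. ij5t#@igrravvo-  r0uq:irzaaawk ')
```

This matches 2 to 5 of any character, then one or more of any character (captured); then zero or more of a non-word character (captured); then the literal 'ig', then exactly 2 of one of [brz], then one or more of one of [av] (non-capturing group); then zero or more of any character except [9f] (lazy), then zero or more of the literal 'k' (non-capturing group).
Walking the string: at [0:15] match '. ij5t#@igrravv', groups = ('. ij5t#@', '').
With 2 capturing groups, `findall` returns a 2-tuple per match.

[('. ij5t#@', '')]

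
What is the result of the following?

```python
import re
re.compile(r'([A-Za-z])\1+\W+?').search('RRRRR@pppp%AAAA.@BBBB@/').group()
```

The backreference `\1` re-matches whatever the first group consumed, character for character.
The match spans [0:6] → 'RRRRR@'.

'RRRRR@'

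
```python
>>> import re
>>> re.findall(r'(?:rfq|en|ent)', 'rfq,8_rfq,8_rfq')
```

['rfq', 'rfq', 'rfq']

No capturing groups, so `findall` returns the 3 full match strings.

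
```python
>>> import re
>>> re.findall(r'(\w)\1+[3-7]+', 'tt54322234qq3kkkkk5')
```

A backreference is literal: `\1` must see the identical characters the first group matched.
One capturing group, so `findall` returns just the captured substring from each match — 4 in all.

['t', '2', 'q', 'k']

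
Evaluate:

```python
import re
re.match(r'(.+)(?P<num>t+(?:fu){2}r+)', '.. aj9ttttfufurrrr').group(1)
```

This matches one or more of any character (captured); then one or more of the literal 't', then the literal 'fu' repeated 2 times, then one or more of the literal 'r' (captured as 'num').
`re.match` won't scan ahead — the pattern has to work from the very first character.
The match spans [0:18] → '.. aj9ttttfufurrrr'.
Captured: group 1 = '.. aj9ttt', group 2 = 'tfufurrrr'.

'.. aj9ttt'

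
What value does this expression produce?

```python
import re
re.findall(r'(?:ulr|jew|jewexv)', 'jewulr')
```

['jew', 'ulr']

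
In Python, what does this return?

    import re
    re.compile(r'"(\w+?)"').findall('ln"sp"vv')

['sp']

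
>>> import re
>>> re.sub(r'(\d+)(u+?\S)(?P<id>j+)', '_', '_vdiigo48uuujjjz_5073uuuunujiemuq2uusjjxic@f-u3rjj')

This matches one or more of a digit (captured); then one or more of a literal 'u' (lazy), then a non-whitespace character (captured); then one or more of a literal 'j' (captured as 'id').
Every occurrence is swapped for '_'.

'_vdiigo_z_5073uuuunujiemuq_xic@f-u3rjj'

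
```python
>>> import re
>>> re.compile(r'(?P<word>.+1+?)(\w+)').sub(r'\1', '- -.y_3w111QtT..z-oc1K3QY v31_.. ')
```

'- -.y_3w111QtT..z-oc1K3QY v31.. '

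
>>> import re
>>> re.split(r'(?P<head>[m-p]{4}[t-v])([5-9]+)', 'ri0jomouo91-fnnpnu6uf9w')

Pattern: exactly 4 of a character in [m-p], then a character in [t-v] (captured as 'head'); then one or more of a character in [5-9] (captured).
Matches to split on: at [13:19] → 'nnpnu6'.
The group in the pattern means `split` returns the separators' captures alongside the pieces.

['ri0jomouo91-f', 'nnpnu', '6', 'uf9w']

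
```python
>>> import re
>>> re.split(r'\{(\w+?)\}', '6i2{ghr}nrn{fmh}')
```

Matches to split on: at [3:8] → '{ghr}'; at [11:16] → '{fmh}'.
The group in the pattern means `split` returns the separators' captures alongside the pieces.

['6i2', 'ghr', 'nrn', 'fmh', '']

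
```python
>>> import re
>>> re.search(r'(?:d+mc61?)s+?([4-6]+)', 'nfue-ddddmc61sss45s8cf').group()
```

The pattern matches one or more of the literal 'd', then the literal 'mc6', then optionally the literal '1' (non-capturing group); then one or more of a literal 's' (lazy); then one or more of a character in [4-6] (captured).
`re.search` tries every starting position until one works.
The match spans [5:18] → 'ddddmc61sss45'.
Captured: group 1 = '45'.

'ddddmc61sss45'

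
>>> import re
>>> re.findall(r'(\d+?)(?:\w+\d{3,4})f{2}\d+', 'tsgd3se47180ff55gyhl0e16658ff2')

`findall` collects group 1 from the one match (1 total).

['3']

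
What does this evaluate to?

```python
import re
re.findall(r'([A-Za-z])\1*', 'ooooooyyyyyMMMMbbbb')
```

A backreference is literal: `\1` must see the identical characters the first group matched.
Matches: at [0:6] match 'oooooo', group 1 = 'o'; at [6:11] match 'yyyyy', group 1 = 'y'; at [11:15] match 'MMMM', group 1 = 'M'; at [15:19] match 'bbbb', group 1 = 'b'.
One capturing group, so `findall` returns just the captured substring from each match — 4 in all.

['o', 'y', 'M', 'b']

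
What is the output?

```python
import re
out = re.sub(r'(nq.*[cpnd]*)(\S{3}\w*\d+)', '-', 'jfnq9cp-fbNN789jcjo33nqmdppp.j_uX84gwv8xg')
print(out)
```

Every occurrence is swapped for '-'.

jf-xg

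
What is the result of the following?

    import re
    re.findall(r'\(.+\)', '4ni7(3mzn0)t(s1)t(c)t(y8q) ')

['(3mzn0)t(s1)t(c)t(y8q)']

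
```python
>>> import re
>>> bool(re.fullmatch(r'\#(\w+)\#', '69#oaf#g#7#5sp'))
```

`re.fullmatch` is like wrapping the pattern in `^…$` (in single-line mode).
Here there's no way to consume every character, so the call returns None, and `bool(None)` is False.

False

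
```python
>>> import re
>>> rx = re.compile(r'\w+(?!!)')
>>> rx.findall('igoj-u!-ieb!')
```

['igoj', 'ie']

Because the assertion is negative and zero-width, positions next to the forbidden text are skipped.
Scanning left to right: at [0:4] → 'igoj'; at [8:10] → 'ie'.
No capturing groups, so `findall` returns the 2 full match strings.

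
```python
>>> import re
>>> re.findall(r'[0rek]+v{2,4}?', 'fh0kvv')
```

The pattern matches one or more of one of [0rek]; then 2 to 4 of a literal 'v' (lazy).
Matches: at [2:6] → '0kvv'.
`findall` yields the raw match text (1 of them) because the pattern has no groups.

['0kvv']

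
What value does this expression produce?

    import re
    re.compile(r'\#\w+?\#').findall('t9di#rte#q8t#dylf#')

['#rte#', '#dylf#']

No capturing groups, so `findall` returns the 2 full match strings.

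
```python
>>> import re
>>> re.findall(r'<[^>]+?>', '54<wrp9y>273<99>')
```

With no groups in the pattern, `findall` gives back each whole match — 2 here.

['<wrp9y>', '<99>']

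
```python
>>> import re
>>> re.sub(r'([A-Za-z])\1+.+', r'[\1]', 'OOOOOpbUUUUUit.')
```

'[O]'

`\1` has to match the exact text group 1 already captured.
Matches: at [0:15] → 'OOOOOpbUUUUUit.'.
`\1` in the replacement pulls in group 1's text for each match.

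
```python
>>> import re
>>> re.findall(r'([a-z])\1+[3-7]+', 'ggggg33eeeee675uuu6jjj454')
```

['g', 'e', 'u', 'j']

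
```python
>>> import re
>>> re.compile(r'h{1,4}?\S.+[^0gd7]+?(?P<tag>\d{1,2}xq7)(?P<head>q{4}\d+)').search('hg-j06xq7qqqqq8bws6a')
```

This matches 1 to 4 of the literal 'h' (lazy), then a non-whitespace character, then one or more of any character; then one or more of any character except [0gd7] (lazy); then 1 to 2 of a digit, then the literal 'xq7' (captured as 'tag'); then exactly 4 of the literal 'q', then one or more of a digit (captured as 'head').
`re.search` scans for the first position where the pattern succeeds.
Here the pattern never matches, so the call returns None.

None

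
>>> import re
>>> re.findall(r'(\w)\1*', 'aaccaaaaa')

['a', 'c', 'a']

`\1` is not a pattern — it's the concrete string captured by group 1, re-applied verbatim.
Because there's exactly one group, `findall` drops the full match and keeps group 1 from each hit.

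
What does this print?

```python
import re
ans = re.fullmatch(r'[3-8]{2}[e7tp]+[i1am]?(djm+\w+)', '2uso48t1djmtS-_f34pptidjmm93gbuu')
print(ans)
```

`fullmatch` succeeds only if the pattern covers the string from start to end.
Here there's no way to consume every character, so the call returns None.

None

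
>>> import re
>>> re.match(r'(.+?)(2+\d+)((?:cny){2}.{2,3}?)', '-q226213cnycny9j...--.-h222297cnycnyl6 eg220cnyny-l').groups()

('-q', '226213', 'cnycny9j')

This matches one or more of any character (lazy) (captured); then one or more of the literal '2', then one or more of a digit (captured); then the literal 'cny' repeated 2 times, then 2 to 3 of any character (lazy) (captured).
With `match`, the pattern is implicitly anchored at the beginning.
The match spans [0:16] → '-q226213cnycny9j'.
Captured: group 1 = '-q', group 2 = '226213', group 3 = 'cnycny9j'.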